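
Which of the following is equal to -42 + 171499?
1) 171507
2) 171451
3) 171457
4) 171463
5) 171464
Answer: 3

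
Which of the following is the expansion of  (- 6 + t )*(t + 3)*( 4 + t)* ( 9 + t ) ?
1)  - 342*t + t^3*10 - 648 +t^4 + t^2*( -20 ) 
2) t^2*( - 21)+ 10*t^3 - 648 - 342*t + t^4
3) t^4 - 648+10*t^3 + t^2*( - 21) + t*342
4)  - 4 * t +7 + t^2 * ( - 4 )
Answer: 2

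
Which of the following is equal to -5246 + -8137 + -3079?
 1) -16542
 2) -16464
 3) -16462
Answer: 3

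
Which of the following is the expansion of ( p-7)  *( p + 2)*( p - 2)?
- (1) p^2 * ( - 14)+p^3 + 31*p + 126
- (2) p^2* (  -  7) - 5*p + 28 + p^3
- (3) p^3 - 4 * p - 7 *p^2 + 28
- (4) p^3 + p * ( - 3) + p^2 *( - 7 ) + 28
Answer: 3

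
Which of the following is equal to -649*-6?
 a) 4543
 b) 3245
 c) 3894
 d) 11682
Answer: c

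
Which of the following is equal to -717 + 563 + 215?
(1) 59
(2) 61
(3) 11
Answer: 2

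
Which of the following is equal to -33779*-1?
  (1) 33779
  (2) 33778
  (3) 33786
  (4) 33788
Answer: 1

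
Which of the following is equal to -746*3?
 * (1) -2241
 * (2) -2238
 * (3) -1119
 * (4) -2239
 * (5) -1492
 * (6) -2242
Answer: 2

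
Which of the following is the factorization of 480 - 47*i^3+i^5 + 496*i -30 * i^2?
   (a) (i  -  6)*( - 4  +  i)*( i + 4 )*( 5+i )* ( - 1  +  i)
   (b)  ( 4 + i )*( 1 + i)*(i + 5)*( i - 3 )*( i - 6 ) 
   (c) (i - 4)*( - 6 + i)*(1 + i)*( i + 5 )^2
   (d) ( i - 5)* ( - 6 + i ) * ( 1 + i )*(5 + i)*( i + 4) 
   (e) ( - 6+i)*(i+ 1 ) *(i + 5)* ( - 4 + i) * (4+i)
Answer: e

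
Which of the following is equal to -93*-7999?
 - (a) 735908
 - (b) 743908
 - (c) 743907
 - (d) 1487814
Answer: c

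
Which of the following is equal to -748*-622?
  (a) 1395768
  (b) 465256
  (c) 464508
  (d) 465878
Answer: b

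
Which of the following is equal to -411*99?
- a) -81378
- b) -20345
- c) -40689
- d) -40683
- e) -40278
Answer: c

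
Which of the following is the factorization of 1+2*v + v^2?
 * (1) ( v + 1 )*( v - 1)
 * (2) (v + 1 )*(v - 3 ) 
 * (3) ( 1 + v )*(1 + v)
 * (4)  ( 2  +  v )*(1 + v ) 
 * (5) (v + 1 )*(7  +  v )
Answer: 3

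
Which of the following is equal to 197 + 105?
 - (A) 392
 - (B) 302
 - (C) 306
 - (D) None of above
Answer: B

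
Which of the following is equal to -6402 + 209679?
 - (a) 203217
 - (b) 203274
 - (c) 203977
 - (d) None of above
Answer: d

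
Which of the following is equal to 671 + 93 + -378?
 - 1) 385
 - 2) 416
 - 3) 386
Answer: 3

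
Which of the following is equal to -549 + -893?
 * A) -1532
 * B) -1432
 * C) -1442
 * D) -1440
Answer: C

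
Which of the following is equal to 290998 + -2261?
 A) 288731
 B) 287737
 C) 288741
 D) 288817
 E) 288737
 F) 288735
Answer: E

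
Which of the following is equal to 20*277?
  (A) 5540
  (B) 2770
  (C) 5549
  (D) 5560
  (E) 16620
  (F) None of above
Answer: A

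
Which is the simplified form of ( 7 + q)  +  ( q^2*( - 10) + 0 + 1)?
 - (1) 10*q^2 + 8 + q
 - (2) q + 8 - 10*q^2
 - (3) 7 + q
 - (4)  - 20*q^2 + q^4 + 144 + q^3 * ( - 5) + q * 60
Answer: 2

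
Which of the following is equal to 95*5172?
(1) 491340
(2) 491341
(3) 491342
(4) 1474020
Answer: 1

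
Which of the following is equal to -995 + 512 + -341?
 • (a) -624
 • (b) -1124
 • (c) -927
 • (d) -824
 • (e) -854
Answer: d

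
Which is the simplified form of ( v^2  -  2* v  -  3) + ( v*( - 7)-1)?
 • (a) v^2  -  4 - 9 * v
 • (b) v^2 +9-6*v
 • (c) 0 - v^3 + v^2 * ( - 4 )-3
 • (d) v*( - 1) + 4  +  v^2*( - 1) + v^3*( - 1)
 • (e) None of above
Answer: a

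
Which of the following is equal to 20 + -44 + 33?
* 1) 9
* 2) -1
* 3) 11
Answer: 1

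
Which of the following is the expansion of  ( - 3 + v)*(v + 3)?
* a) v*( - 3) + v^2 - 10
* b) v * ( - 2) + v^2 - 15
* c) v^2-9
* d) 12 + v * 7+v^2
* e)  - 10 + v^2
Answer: c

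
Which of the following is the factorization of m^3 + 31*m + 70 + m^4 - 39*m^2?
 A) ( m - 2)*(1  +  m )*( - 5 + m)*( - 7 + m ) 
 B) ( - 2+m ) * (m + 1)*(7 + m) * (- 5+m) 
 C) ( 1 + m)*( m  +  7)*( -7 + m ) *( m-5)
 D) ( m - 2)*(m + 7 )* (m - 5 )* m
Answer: B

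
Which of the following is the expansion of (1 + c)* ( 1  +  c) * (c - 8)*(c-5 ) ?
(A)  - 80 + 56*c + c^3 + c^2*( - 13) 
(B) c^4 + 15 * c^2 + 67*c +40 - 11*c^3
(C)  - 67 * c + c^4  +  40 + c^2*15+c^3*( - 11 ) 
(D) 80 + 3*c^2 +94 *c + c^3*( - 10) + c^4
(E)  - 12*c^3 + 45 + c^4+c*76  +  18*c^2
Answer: B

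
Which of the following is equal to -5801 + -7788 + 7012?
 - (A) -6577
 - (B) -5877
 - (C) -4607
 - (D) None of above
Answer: A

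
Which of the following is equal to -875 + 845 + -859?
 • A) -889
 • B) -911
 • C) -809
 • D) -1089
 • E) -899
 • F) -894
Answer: A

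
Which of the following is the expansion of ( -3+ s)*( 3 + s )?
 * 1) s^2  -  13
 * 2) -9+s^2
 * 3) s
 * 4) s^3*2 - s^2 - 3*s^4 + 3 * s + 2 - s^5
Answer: 2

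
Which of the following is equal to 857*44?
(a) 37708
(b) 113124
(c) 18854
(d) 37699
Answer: a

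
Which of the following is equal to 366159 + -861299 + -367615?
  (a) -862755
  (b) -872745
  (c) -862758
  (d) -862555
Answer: a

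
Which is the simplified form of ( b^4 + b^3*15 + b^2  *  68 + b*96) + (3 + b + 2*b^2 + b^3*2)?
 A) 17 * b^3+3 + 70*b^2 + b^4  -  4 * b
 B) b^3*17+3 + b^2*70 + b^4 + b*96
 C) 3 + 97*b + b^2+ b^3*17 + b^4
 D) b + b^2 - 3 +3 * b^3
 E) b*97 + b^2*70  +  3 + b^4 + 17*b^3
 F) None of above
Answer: E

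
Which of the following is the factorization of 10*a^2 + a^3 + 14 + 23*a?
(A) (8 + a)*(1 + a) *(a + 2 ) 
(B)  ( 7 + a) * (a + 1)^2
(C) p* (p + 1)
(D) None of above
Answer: D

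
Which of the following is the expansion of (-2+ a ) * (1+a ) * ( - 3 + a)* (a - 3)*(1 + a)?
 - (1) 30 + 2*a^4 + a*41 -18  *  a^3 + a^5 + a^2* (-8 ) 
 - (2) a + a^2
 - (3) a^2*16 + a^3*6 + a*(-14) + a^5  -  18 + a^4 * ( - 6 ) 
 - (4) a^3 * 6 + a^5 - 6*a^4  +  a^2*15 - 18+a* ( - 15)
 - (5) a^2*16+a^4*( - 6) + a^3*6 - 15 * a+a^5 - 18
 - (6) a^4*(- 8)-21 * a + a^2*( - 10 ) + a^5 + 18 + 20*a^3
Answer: 5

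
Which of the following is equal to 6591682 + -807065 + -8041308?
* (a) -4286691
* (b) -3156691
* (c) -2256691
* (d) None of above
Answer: c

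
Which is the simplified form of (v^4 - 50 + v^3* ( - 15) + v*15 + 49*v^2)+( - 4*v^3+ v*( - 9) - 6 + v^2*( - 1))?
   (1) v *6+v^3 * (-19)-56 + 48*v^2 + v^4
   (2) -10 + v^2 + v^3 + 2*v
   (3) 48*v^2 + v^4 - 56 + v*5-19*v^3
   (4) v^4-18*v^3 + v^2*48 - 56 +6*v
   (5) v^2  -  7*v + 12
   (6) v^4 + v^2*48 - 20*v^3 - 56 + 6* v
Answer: 1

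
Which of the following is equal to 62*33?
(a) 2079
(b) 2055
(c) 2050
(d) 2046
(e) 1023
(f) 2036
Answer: d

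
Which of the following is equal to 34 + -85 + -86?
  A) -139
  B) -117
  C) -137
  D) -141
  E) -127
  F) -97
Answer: C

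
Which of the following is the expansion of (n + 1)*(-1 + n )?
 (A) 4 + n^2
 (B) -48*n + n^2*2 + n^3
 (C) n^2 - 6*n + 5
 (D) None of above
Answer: D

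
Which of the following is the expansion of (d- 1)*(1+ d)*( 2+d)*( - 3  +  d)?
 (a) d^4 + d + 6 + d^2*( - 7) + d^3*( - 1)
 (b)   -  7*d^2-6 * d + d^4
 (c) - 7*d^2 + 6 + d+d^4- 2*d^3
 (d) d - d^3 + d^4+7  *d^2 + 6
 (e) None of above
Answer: a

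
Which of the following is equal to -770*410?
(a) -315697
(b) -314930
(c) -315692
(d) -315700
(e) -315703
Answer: d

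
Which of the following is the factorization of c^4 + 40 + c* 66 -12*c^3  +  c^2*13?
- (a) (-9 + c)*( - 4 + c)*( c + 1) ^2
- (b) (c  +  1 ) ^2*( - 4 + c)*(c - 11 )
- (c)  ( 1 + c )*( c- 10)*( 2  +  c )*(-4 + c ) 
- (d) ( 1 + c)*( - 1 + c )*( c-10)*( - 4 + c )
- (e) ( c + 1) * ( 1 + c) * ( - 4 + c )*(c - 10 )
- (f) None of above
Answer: e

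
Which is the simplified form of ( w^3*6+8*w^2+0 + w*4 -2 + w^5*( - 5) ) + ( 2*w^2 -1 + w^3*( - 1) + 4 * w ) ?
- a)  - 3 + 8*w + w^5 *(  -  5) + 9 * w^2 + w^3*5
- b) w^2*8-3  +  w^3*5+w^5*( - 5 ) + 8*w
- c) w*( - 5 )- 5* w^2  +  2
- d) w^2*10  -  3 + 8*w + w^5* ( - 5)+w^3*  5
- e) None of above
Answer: d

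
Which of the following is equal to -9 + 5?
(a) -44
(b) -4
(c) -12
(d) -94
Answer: b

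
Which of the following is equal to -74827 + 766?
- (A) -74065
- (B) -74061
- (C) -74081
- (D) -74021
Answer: B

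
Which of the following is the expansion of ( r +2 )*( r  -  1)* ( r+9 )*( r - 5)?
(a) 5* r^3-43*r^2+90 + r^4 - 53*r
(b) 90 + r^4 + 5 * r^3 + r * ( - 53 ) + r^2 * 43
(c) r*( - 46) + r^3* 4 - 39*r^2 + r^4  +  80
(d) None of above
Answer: a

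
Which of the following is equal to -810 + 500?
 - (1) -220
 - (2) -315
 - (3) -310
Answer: 3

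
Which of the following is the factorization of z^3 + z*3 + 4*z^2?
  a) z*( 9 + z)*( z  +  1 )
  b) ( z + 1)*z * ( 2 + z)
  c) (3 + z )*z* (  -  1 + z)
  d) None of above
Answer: d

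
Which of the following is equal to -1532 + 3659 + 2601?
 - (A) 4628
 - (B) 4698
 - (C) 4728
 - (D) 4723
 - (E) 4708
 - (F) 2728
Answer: C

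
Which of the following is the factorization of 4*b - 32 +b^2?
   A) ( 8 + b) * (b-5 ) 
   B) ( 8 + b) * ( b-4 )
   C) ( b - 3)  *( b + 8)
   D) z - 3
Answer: B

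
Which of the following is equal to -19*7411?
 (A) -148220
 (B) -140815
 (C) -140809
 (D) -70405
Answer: C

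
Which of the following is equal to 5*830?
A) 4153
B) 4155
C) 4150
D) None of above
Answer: C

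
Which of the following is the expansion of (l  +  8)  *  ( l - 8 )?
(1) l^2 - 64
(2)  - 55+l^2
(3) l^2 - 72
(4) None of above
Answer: 1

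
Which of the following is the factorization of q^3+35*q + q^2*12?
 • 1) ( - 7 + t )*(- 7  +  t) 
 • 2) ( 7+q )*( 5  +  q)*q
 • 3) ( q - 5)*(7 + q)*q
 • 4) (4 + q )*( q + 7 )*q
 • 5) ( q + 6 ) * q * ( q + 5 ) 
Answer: 2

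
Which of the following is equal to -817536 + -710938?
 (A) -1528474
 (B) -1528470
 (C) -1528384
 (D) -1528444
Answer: A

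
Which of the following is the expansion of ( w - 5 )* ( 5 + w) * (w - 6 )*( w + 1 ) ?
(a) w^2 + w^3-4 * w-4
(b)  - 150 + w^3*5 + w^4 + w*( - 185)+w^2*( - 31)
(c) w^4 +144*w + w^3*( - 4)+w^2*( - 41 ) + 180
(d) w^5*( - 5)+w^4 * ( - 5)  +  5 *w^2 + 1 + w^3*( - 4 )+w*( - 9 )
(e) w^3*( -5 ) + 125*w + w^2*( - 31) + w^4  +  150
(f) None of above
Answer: e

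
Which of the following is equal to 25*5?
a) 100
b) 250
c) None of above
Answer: c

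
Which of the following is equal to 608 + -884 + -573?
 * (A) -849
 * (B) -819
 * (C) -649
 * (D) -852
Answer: A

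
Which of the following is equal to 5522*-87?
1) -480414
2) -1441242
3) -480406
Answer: 1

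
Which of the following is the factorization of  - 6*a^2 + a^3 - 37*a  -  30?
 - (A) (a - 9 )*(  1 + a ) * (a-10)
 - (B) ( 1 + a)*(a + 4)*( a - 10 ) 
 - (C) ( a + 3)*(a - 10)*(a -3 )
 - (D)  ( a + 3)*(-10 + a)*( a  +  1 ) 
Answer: D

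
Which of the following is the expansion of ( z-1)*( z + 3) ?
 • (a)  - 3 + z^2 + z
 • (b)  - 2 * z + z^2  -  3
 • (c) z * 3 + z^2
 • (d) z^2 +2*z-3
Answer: d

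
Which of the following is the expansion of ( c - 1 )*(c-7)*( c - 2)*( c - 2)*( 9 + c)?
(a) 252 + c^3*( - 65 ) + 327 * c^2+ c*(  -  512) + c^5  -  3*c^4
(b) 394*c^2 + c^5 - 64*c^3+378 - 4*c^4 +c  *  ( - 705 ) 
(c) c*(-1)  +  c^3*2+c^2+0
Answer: a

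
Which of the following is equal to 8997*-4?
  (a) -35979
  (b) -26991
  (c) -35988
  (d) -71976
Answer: c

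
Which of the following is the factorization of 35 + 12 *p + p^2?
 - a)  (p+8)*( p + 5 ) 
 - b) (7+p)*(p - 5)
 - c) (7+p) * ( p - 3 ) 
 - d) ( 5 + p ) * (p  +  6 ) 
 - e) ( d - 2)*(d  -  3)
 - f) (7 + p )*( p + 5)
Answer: f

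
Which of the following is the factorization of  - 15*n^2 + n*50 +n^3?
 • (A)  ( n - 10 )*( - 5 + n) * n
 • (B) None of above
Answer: A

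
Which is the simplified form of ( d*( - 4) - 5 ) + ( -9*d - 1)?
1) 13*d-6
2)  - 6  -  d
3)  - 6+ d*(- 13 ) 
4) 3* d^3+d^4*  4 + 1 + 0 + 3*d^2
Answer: 3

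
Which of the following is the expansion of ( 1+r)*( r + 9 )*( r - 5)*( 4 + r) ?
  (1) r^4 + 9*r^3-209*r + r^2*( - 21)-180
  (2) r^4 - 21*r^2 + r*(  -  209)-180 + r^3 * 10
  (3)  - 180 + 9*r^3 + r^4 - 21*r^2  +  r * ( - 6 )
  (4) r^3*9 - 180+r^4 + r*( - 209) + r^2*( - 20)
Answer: 1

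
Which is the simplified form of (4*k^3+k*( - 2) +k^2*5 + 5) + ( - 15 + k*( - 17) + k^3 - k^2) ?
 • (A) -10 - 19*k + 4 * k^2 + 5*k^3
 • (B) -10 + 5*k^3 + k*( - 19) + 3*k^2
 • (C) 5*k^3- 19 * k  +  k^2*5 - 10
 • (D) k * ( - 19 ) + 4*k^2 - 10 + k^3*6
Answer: A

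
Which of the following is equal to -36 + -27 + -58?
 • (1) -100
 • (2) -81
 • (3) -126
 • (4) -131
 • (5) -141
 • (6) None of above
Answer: 6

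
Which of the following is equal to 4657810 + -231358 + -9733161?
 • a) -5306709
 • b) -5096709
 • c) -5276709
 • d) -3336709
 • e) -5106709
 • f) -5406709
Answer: a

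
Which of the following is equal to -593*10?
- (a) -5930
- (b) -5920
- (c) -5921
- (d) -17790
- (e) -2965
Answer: a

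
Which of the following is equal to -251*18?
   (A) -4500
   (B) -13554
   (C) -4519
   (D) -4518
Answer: D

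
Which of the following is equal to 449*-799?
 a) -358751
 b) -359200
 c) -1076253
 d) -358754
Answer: a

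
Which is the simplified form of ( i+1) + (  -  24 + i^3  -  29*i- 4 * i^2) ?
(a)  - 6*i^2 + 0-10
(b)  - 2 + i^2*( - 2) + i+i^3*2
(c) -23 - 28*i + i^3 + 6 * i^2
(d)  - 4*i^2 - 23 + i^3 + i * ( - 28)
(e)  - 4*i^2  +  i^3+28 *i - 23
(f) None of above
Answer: d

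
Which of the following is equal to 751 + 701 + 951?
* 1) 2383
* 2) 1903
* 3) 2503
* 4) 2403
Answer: 4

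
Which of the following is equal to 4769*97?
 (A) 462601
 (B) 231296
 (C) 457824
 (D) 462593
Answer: D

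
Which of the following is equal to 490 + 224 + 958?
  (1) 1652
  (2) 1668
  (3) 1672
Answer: 3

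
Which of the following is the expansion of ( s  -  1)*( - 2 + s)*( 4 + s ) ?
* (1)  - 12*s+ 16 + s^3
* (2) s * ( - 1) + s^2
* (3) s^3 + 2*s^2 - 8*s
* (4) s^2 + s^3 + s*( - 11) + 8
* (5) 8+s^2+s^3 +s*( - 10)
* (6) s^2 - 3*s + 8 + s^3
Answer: 5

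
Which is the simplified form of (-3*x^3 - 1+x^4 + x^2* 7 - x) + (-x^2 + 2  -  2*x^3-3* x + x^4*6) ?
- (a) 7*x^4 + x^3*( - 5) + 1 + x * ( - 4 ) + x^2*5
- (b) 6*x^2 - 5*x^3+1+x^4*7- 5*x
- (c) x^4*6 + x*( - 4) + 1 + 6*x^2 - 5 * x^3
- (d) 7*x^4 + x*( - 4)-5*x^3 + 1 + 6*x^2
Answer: d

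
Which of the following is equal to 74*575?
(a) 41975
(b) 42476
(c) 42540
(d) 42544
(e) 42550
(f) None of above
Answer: e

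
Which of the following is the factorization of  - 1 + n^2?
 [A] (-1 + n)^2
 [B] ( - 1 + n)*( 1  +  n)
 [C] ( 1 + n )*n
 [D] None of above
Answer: B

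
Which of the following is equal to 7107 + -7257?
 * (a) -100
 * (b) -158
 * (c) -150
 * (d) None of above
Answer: c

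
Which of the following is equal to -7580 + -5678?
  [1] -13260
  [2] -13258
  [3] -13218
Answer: 2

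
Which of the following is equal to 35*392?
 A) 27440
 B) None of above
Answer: B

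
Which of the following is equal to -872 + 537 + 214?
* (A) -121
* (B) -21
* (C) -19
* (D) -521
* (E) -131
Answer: A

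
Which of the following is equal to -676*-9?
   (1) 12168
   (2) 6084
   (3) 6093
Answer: 2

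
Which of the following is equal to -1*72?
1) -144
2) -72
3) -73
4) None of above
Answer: 2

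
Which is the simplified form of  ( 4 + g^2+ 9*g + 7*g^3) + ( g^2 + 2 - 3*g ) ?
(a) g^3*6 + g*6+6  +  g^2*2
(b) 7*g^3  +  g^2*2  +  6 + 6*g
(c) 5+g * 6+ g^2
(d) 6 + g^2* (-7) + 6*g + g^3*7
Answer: b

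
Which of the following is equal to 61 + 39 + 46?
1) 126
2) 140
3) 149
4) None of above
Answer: 4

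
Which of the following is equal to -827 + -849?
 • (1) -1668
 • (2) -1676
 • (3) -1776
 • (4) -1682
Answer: 2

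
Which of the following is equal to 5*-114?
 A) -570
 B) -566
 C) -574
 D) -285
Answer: A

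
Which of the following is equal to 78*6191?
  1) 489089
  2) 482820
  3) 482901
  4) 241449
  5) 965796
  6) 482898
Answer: 6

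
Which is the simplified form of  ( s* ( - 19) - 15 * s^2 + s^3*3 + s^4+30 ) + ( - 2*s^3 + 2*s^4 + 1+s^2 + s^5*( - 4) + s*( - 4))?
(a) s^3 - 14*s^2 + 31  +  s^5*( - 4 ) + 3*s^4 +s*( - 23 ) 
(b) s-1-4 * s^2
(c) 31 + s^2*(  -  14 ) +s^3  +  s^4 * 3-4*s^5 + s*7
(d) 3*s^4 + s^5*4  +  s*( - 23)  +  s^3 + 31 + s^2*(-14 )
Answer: a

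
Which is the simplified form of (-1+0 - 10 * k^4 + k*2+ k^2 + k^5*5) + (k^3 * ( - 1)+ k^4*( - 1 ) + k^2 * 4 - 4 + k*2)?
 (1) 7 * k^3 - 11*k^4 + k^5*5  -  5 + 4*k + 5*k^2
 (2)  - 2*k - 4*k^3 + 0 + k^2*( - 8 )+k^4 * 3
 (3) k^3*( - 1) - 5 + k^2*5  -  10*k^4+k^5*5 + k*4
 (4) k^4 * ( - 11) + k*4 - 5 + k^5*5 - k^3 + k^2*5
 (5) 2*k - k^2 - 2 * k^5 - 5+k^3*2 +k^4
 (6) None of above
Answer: 4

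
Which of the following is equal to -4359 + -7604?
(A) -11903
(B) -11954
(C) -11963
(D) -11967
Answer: C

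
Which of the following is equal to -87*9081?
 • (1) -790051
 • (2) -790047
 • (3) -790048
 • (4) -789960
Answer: 2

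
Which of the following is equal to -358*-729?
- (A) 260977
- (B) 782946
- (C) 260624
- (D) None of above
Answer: D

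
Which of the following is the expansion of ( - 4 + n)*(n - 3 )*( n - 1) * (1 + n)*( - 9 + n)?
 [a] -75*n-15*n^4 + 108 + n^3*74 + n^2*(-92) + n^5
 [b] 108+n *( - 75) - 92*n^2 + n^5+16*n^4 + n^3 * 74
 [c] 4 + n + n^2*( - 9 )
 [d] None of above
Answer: d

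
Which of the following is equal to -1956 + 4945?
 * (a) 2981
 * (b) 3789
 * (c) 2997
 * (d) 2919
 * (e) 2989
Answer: e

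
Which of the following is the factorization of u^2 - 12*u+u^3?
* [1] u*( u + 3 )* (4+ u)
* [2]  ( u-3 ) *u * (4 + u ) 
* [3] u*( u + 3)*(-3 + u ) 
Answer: 2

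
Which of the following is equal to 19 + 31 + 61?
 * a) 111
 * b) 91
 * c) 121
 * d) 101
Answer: a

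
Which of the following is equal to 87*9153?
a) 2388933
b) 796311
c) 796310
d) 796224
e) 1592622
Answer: b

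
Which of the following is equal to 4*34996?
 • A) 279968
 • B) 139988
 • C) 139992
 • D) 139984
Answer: D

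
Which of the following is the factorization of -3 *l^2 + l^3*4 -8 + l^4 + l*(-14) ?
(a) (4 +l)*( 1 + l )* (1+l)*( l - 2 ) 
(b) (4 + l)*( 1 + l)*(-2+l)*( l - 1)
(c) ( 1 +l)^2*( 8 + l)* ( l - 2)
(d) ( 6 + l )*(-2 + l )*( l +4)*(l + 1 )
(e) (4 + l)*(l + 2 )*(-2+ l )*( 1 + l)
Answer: a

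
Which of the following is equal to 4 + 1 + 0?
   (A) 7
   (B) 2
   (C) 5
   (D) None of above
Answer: C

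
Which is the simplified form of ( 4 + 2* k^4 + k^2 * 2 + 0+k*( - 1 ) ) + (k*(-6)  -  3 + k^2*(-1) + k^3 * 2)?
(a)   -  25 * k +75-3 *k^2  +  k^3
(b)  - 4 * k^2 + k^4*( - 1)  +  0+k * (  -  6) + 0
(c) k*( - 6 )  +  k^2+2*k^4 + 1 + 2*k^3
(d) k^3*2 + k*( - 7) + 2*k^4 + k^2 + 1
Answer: d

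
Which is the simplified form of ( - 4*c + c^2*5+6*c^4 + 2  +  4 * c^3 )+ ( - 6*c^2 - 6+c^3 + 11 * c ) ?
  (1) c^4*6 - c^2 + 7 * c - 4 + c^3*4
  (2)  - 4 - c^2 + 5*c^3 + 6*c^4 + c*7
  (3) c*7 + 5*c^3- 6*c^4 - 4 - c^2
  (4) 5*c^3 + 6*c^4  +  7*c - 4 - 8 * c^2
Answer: 2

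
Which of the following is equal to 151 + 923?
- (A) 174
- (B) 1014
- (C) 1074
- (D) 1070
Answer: C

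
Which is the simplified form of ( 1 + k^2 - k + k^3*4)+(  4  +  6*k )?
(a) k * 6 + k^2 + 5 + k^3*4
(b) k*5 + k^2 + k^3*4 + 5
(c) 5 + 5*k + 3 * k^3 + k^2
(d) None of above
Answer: b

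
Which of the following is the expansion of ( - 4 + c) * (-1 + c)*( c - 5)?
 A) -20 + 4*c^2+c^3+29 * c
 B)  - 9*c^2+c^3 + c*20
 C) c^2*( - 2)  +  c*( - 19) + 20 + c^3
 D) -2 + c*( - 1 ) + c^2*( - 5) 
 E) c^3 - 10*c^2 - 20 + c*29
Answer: E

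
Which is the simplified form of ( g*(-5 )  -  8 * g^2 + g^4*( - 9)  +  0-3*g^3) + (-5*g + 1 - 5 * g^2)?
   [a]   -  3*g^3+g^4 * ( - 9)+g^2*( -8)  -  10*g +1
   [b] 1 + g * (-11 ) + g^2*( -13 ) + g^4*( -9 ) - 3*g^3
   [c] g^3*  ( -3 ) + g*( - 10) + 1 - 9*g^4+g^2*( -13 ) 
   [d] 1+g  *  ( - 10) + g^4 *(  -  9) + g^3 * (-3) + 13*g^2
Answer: c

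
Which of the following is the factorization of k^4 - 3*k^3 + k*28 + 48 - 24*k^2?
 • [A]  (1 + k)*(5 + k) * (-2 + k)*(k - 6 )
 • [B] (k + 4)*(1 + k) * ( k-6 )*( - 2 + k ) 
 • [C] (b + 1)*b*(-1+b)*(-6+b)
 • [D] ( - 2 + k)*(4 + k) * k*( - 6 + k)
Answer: B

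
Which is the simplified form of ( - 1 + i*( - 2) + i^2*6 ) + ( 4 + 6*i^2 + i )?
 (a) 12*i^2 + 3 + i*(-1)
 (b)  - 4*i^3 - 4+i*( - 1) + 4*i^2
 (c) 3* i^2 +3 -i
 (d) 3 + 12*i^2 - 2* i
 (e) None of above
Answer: a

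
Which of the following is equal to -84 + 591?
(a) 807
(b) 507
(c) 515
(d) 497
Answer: b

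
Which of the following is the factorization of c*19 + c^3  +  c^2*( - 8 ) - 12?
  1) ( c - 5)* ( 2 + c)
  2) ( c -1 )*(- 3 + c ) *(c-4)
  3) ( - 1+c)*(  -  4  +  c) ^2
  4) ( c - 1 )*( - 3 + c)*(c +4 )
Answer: 2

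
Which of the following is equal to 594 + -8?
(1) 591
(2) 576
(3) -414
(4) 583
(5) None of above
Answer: 5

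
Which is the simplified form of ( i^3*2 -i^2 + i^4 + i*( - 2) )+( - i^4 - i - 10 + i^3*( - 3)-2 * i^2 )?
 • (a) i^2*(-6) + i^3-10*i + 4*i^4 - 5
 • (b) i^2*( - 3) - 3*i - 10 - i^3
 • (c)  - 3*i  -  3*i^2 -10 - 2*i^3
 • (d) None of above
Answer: b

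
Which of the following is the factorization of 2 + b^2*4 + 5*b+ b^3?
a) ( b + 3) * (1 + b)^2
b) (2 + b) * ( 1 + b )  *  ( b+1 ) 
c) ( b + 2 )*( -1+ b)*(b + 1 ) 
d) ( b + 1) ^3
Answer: b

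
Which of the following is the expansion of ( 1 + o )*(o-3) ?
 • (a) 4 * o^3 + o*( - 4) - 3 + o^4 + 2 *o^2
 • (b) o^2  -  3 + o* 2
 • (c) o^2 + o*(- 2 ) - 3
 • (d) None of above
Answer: c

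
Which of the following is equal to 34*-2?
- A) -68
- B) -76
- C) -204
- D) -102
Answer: A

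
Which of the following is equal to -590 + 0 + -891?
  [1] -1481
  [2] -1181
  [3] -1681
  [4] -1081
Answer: 1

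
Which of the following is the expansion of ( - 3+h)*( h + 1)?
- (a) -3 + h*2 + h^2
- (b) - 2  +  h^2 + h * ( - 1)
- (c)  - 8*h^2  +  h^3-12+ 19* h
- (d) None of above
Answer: d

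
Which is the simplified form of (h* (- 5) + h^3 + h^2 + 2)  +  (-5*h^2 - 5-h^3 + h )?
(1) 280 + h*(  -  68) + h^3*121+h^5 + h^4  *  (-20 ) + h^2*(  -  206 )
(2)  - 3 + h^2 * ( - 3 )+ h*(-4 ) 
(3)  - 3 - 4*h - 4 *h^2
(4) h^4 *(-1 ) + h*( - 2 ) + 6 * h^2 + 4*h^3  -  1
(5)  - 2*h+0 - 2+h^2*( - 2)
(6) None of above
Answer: 3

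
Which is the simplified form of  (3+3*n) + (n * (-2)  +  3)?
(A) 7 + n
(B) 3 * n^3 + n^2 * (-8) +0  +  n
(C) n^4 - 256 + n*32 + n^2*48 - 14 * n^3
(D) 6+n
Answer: D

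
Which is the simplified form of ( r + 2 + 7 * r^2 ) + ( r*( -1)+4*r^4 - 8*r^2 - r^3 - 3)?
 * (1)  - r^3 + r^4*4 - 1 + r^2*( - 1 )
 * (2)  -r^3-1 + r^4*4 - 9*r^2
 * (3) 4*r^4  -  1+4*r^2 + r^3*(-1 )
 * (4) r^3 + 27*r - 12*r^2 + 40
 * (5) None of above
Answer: 1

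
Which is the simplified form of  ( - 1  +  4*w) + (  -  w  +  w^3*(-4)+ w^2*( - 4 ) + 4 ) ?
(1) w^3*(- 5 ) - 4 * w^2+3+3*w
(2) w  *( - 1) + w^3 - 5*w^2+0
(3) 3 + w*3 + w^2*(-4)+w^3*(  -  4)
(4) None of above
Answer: 3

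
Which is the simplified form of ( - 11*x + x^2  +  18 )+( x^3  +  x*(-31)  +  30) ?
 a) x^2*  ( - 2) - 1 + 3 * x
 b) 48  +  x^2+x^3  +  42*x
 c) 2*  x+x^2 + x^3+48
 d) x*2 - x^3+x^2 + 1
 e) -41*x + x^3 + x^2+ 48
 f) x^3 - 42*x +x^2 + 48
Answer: f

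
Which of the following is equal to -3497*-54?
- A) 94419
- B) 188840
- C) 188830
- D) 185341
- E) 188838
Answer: E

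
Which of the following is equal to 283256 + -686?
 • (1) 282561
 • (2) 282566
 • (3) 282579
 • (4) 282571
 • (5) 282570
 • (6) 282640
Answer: 5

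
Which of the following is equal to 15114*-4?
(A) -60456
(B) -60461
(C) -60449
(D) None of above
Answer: A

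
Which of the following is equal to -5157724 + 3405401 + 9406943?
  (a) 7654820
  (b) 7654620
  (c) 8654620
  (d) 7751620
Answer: b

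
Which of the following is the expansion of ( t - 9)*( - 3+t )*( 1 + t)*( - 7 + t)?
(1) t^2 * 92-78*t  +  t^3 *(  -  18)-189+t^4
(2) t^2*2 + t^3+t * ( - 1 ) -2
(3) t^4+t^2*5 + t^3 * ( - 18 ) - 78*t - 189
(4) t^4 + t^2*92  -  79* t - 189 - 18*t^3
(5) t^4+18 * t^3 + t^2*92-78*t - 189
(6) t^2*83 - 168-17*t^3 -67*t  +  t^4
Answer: 1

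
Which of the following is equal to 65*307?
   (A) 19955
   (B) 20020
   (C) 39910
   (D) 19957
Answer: A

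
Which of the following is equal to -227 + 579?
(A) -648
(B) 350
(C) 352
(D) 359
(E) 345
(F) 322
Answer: C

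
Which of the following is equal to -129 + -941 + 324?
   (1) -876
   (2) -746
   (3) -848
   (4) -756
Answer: 2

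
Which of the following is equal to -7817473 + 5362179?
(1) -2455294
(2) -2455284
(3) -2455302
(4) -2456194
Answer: 1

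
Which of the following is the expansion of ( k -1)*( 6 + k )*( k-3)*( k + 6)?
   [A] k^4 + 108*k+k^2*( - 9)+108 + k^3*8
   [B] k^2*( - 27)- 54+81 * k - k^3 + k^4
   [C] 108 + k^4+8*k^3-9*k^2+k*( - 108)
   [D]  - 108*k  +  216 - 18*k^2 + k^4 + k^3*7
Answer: C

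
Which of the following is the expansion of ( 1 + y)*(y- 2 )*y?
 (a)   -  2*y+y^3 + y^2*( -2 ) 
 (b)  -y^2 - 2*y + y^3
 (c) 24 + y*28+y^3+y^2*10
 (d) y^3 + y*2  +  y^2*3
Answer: b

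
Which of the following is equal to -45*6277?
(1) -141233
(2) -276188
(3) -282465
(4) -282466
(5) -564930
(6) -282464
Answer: 3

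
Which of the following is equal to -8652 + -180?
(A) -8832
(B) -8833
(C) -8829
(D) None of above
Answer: A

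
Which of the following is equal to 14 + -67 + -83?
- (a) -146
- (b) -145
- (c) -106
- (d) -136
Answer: d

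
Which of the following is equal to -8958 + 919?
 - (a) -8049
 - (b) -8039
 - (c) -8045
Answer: b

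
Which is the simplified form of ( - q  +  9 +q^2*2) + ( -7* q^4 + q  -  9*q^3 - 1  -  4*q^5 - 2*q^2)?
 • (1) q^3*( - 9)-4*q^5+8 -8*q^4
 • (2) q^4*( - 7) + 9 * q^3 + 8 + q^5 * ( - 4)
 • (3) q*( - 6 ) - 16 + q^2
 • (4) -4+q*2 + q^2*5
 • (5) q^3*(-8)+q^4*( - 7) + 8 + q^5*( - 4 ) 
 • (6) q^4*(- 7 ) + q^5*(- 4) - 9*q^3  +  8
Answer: 6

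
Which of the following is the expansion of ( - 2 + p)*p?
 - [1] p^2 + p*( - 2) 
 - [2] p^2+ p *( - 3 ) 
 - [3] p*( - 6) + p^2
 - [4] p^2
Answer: 1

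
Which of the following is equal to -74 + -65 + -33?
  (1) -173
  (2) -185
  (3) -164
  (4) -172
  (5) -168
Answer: 4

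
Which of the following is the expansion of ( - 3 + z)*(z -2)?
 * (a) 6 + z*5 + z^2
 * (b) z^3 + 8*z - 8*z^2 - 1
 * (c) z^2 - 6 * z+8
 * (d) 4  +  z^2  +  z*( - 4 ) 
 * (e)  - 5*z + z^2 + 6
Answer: e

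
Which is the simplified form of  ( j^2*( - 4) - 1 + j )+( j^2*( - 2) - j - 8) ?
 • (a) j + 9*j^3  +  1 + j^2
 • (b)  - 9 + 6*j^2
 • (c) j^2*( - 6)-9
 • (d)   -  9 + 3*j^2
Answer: c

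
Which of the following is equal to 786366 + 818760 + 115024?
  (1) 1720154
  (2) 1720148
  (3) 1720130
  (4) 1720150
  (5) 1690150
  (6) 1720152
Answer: 4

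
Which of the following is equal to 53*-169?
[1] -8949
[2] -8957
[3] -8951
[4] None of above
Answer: 2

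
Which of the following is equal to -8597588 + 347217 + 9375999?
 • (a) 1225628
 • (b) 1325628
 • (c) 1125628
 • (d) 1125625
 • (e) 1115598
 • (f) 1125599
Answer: c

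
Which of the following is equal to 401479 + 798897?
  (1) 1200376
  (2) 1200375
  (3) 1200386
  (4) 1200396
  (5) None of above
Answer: 1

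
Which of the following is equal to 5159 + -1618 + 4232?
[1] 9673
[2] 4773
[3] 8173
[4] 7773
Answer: 4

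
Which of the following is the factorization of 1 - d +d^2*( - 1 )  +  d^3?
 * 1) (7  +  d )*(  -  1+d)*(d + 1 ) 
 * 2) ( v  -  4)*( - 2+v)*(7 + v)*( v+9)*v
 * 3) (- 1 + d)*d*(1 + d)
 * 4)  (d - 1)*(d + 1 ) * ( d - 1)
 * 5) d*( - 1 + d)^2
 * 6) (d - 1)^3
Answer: 4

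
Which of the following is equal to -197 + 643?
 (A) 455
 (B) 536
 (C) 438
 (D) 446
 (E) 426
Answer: D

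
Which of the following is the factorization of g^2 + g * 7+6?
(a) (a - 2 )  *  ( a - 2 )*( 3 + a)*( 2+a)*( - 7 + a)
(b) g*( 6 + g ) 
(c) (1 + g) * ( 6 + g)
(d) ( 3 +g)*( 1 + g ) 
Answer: c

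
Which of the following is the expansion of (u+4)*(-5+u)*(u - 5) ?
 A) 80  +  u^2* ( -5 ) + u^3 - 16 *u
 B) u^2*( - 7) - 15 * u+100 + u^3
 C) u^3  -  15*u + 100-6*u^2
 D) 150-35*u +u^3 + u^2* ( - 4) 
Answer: C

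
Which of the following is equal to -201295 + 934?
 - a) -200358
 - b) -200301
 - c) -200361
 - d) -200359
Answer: c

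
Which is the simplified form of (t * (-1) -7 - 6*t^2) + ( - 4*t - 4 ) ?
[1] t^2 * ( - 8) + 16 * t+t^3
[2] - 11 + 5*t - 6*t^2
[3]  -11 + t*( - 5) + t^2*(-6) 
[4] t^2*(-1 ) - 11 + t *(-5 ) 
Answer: 3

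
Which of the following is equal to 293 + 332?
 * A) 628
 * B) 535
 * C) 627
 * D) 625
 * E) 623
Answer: D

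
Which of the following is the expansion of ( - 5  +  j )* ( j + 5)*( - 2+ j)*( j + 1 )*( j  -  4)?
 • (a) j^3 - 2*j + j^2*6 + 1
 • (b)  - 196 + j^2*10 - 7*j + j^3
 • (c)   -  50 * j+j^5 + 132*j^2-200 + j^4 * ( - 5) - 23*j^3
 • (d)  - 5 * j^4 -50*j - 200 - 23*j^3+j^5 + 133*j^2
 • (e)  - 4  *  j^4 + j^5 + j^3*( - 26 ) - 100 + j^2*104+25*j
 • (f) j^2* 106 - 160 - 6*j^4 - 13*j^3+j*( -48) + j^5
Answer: d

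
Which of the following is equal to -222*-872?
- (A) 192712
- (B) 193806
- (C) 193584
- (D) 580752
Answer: C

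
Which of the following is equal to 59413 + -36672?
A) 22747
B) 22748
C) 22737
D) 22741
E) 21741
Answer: D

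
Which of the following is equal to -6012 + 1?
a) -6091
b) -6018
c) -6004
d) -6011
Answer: d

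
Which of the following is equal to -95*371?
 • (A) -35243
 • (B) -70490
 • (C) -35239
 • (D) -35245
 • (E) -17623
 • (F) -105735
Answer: D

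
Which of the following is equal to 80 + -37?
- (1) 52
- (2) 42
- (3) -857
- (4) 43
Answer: 4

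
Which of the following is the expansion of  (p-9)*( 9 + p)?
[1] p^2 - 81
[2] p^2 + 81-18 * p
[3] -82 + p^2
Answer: 1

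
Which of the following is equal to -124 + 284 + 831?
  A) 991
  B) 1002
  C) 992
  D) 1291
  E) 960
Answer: A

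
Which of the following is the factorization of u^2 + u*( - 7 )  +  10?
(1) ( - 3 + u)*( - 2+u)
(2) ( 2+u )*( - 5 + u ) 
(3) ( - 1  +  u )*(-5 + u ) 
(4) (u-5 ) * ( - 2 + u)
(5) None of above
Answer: 4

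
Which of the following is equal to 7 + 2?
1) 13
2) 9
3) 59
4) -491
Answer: 2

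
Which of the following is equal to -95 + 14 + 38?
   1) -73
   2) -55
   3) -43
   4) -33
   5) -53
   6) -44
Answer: 3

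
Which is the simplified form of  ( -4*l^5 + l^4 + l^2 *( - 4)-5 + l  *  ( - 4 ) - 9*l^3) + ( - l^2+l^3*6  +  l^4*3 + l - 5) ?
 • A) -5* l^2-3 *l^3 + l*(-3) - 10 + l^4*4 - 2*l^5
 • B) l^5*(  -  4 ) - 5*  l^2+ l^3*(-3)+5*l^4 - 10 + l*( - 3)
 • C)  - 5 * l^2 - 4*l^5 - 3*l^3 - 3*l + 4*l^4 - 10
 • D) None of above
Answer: C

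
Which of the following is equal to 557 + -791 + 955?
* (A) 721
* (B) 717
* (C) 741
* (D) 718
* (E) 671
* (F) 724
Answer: A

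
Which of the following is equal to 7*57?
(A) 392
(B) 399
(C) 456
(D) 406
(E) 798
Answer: B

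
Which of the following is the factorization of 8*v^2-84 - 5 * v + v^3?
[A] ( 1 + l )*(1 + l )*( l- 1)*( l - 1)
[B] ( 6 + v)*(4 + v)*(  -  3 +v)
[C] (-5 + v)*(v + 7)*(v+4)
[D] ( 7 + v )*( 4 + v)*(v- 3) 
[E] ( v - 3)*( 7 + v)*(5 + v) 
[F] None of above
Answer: D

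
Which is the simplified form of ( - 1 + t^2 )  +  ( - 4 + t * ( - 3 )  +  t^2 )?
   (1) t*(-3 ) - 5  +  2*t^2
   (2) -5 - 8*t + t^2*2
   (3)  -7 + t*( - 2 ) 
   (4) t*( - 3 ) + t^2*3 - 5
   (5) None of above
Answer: 1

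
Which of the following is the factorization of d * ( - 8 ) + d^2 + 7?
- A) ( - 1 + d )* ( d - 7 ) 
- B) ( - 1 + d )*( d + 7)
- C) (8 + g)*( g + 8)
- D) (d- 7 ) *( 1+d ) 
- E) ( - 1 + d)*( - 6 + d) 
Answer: A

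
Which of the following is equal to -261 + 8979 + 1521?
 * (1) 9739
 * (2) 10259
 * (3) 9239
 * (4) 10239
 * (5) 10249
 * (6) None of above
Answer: 4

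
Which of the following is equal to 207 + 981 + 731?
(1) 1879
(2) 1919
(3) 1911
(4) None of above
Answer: 2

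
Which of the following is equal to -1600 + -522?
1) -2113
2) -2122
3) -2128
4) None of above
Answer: 2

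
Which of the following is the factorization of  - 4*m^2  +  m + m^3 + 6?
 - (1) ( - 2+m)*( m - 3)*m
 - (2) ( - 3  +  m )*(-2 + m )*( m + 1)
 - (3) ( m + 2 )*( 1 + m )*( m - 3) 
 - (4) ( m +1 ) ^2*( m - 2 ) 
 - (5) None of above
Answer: 2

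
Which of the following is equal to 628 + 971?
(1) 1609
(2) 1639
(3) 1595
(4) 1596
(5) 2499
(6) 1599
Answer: 6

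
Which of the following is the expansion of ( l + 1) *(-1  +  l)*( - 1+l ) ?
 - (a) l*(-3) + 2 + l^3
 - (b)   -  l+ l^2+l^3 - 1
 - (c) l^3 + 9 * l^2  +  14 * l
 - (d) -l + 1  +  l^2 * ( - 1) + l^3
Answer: d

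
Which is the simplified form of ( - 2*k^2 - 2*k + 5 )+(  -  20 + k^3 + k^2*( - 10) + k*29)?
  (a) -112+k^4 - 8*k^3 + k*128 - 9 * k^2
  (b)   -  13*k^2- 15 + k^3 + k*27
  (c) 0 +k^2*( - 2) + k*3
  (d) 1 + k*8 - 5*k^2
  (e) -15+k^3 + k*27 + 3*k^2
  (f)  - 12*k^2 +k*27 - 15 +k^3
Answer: f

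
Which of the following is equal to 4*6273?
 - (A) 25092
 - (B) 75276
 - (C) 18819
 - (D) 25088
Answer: A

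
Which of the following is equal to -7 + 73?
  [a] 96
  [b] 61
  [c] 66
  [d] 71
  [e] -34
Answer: c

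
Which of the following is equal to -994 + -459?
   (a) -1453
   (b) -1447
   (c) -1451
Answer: a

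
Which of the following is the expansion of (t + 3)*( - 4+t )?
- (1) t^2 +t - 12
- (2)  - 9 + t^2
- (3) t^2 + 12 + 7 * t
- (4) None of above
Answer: 4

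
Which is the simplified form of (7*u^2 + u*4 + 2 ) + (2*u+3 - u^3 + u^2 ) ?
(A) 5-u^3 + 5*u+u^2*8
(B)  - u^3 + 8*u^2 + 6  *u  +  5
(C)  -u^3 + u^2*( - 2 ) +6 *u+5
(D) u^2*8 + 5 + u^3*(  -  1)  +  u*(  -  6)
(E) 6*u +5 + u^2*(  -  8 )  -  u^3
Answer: B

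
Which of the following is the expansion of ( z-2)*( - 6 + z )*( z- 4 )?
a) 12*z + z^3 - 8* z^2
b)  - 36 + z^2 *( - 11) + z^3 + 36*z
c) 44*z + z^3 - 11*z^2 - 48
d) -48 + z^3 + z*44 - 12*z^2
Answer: d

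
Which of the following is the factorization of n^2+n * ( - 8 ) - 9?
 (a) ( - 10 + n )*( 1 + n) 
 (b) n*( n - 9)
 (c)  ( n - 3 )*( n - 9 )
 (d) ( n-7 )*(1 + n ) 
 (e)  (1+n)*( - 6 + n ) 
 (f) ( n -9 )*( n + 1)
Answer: f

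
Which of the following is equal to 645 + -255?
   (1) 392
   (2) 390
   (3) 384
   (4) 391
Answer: 2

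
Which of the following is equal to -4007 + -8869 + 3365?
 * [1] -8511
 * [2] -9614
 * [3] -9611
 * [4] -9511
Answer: 4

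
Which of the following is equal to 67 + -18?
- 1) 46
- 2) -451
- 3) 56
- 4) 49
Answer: 4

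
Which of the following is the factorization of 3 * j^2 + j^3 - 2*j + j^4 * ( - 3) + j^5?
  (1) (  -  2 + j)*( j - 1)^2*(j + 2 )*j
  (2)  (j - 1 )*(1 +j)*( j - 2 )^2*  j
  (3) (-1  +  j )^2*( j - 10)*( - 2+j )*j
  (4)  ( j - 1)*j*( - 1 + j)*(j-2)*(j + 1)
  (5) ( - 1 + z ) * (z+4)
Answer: 4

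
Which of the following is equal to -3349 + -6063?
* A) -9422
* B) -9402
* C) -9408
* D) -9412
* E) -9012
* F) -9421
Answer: D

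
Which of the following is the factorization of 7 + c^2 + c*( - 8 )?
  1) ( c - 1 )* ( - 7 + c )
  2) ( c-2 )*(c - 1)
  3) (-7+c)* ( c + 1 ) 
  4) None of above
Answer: 1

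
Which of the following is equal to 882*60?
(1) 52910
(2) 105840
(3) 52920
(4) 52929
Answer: 3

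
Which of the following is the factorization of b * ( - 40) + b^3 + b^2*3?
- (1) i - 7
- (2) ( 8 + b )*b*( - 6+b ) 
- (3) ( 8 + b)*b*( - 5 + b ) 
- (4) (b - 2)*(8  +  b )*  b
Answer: 3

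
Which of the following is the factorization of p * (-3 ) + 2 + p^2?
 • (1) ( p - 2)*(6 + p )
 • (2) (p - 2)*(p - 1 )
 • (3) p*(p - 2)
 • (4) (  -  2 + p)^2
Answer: 2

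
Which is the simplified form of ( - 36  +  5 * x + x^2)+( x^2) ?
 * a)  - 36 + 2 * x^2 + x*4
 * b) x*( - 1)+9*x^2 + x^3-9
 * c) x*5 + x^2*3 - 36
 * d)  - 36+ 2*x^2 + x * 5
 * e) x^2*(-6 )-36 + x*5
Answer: d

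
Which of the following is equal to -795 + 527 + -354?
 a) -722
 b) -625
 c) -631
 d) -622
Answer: d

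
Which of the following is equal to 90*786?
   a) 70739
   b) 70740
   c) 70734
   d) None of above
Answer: b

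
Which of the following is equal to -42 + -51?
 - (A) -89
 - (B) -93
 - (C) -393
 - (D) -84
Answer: B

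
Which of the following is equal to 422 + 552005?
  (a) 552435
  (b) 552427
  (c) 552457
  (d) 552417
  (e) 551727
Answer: b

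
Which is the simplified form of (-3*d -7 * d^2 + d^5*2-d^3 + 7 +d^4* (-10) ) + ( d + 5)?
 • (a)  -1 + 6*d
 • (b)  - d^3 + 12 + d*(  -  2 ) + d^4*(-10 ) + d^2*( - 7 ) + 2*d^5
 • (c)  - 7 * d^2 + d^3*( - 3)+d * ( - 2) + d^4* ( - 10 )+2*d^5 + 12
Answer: b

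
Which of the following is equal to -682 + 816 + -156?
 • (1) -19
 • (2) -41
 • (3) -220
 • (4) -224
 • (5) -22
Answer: 5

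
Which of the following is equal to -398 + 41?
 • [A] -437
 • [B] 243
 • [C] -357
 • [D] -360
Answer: C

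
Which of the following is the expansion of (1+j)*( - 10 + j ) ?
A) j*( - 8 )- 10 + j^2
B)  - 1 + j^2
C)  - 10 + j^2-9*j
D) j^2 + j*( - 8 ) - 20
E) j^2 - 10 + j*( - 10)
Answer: C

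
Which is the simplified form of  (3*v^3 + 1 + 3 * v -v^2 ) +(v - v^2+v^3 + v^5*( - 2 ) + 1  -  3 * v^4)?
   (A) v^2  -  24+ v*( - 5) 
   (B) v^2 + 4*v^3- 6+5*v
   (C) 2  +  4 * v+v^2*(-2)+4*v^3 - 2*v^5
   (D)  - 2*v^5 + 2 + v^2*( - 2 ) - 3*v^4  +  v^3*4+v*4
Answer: D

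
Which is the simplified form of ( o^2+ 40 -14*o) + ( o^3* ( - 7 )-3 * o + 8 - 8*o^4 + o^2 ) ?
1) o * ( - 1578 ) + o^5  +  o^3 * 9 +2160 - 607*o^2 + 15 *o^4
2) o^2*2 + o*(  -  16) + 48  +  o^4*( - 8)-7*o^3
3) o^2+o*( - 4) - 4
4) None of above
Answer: 4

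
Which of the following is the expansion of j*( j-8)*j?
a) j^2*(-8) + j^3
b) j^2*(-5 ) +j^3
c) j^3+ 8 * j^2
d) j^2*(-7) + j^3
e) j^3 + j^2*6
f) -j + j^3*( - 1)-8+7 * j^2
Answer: a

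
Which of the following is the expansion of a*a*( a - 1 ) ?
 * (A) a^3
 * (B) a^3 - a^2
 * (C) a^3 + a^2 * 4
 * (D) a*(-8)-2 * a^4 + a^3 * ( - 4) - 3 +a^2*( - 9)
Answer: B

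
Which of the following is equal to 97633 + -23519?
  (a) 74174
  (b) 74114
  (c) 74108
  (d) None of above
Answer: b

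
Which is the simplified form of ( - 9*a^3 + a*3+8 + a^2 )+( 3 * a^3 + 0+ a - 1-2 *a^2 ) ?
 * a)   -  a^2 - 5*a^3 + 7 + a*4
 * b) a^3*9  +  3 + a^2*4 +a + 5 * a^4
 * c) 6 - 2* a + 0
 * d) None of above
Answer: d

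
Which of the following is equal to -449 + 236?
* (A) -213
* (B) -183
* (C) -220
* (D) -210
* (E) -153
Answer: A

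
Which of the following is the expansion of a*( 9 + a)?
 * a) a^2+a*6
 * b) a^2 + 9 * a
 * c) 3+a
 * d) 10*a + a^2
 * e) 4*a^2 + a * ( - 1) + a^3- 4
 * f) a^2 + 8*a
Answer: b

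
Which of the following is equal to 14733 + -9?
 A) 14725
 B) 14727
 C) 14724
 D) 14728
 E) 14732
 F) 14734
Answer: C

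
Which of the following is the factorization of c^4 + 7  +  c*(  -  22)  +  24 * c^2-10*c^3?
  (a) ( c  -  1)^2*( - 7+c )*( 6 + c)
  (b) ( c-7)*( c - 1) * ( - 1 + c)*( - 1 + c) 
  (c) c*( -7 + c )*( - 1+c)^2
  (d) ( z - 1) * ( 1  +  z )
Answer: b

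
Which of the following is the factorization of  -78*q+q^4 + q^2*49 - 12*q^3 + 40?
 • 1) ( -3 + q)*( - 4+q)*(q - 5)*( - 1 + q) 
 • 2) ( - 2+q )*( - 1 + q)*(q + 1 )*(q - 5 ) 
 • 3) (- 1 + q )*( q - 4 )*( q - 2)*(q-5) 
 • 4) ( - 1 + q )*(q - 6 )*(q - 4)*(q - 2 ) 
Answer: 3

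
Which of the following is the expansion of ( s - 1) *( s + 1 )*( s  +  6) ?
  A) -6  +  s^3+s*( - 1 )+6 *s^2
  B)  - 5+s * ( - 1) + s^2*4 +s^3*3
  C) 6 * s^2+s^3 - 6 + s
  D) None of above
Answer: A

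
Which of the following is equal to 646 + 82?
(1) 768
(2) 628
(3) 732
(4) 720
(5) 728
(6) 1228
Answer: 5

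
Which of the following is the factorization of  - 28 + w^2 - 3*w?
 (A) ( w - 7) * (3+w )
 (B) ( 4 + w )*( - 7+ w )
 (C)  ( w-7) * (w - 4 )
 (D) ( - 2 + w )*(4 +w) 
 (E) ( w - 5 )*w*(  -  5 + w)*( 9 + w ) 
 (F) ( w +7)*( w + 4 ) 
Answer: B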